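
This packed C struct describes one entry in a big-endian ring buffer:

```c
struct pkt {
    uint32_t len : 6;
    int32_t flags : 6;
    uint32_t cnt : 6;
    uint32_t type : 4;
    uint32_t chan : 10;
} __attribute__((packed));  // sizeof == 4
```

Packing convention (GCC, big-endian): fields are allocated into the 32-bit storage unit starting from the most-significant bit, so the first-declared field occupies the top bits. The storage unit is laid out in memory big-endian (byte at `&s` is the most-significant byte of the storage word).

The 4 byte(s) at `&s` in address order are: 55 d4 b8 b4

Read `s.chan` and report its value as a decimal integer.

[0]=0x55 [1]=0xd4 [2]=0xb8 [3]=0xb4 (big-endian) → word 0x55d4b8b4
len [26+:6] = (word>>26) & 0x3f = 21
flags [20+:6] = (word>>20) & 0x3f = 29
cnt [14+:6] = (word>>14) & 0x3f = 18
type [10+:4] = (word>>10) & 0xf = 14
chan [0+:10] = (word>>0) & 0x3ff = 180  ←

180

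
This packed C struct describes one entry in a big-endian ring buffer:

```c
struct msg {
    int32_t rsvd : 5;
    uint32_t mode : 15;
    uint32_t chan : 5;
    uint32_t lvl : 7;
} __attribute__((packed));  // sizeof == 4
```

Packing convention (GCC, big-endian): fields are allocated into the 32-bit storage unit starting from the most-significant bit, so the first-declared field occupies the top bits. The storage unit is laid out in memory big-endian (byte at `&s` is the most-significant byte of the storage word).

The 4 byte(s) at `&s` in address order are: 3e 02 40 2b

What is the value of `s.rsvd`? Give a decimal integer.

7

[0]=0x3e [1]=0x02 [2]=0x40 [3]=0x2b (big-endian) → word 0x3e02402b
rsvd:5 @ bit 27 → (0x3e02402b>>27)&0x1f = 0x7  ←
mode:15 @ bit 12 → (0x3e02402b>>12)&0x7fff = 0x6024
chan:5 @ bit 7 → (0x3e02402b>>7)&0x1f = 0x0
lvl:7 @ bit 0 → (0x3e02402b>>0)&0x7f = 0x2b
rsvd signed 5b, MSB=0: value = 7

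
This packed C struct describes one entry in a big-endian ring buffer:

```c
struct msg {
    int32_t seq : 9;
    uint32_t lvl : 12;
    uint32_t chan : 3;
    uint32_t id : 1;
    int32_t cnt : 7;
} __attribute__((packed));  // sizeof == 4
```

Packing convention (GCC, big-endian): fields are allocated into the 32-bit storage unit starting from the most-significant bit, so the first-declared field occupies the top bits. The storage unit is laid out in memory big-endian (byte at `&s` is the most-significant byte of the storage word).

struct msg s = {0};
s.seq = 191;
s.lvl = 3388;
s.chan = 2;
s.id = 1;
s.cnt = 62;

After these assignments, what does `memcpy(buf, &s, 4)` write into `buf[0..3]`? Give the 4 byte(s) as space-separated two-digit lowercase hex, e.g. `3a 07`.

5f e9 e2 be

[23+:9] seq=191 & 0x1ff = 0xbf; word=0x5f800000
[11+:12] lvl=3388 & 0xfff = 0xd3c; word=0x5fe9e000
[8+:3] chan=2 & 0x7 = 0x2; word=0x5fe9e200
[7+:1] id=1 & 0x1 = 0x1; word=0x5fe9e280
[0+:7] cnt=62 & 0x7f = 0x3e; word=0x5fe9e2be
word = 0x5fe9e2be → big-endian bytes:
  [0]=0x5f  [1]=0xe9  [2]=0xe2  [3]=0xbe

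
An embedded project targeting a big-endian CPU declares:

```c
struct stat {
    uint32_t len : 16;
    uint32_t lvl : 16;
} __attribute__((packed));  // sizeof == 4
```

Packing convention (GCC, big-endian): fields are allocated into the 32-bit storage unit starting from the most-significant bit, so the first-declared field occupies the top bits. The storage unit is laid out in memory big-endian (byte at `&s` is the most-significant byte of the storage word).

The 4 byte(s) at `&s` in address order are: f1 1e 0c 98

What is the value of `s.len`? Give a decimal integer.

61726

[0]=0xf1 [1]=0x1e [2]=0x0c [3]=0x98 (big-endian) → word 0xf11e0c98
len:16 @ bit 16 → (0xf11e0c98>>16)&0xffff = 0xf11e  ←
lvl:16 @ bit 0 → (0xf11e0c98>>0)&0xffff = 0xc98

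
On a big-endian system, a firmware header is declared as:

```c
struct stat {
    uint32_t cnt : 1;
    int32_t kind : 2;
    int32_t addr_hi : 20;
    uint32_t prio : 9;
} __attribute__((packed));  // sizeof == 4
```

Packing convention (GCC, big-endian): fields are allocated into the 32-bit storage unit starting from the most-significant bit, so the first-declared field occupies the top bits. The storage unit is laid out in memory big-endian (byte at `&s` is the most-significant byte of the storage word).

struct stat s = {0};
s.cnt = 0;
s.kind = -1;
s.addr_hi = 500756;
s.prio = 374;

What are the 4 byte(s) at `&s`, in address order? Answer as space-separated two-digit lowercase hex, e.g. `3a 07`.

6f 48 29 76

cnt (1b) val=0 bits=0x0 at bit 31: 0x00000000
kind (2b) val=-1 bits=0x3 at bit 29: 0x60000000
addr_hi (20b) val=500756 bits=0x7a414 at bit 9: 0x6f482800
prio (9b) val=374 bits=0x176 at bit 0: 0x6f482976
word = 0x6f482976 → big-endian bytes:
  [0]=0x6f  [1]=0x48  [2]=0x29  [3]=0x76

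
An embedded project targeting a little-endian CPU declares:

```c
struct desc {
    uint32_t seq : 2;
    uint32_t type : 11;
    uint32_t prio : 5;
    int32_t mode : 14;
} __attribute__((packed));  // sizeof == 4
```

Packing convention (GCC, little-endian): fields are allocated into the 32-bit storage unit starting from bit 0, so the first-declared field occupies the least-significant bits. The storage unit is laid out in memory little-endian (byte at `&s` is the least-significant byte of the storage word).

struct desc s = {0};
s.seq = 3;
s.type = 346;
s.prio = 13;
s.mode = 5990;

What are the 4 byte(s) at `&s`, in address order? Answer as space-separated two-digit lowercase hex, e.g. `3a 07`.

seq (2b) val=3 bits=0x3 at bit 0: 0x00000003
type (11b) val=346 bits=0x15a at bit 2: 0x0000056b
prio (5b) val=13 bits=0xd at bit 13: 0x0001a56b
mode (14b) val=5990 bits=0x1766 at bit 18: 0x5d99a56b
word = 0x5d99a56b → little-endian bytes:
  [0]=0x6b  [1]=0xa5  [2]=0x99  [3]=0x5d

6b a5 99 5d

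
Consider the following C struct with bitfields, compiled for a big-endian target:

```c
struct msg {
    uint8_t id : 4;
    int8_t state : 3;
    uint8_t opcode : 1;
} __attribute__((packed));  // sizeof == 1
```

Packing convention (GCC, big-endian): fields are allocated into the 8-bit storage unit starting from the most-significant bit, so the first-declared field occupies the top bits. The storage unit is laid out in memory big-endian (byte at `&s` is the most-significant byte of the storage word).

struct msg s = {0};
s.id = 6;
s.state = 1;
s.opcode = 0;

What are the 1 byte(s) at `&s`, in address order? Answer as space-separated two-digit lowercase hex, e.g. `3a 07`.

[4+:4] id=6 & 0xf = 0x6; word=0x60
[1+:3] state=1 & 0x7 = 0x1; word=0x62
[0+:1] opcode=0 & 0x1 = 0x0; word=0x62
word = 0x62 → big-endian bytes:
  [0]=0x62

62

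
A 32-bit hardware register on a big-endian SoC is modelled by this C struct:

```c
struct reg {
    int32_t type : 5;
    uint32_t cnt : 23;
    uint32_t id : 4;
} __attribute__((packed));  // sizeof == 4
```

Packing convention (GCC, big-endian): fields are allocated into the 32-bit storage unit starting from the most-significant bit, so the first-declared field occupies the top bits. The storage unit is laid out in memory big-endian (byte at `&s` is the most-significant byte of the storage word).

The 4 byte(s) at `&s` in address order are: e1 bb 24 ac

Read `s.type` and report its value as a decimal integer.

[0]=0xe1 [1]=0xbb [2]=0x24 [3]=0xac (big-endian) → word 0xe1bb24ac
type:5 @ bit 27 → (0xe1bb24ac>>27)&0x1f = 0x1c  ←
cnt:23 @ bit 4 → (0xe1bb24ac>>4)&0x7fffff = 0x1bb24a
id:4 @ bit 0 → (0xe1bb24ac>>0)&0xf = 0xc
type signed 5b, MSB=1: 28 - 32 = -4

-4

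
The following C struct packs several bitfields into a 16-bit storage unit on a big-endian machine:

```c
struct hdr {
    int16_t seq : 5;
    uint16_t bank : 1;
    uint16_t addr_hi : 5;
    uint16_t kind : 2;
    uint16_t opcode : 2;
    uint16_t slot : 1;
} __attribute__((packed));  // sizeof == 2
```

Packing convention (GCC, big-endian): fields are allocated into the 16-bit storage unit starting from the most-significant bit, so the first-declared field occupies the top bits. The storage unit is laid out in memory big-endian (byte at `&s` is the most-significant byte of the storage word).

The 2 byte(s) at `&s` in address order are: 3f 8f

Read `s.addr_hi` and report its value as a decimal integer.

[0]=0x3f [1]=0x8f (big-endian) → word 0x3f8f
seq [11+:5] = (word>>11) & 0x1f = 7
bank [10+:1] = (word>>10) & 0x1 = 1
addr_hi [5+:5] = (word>>5) & 0x1f = 28  ←
kind [3+:2] = (word>>3) & 0x3 = 1
opcode [1+:2] = (word>>1) & 0x3 = 3
slot [0+:1] = (word>>0) & 0x1 = 1

28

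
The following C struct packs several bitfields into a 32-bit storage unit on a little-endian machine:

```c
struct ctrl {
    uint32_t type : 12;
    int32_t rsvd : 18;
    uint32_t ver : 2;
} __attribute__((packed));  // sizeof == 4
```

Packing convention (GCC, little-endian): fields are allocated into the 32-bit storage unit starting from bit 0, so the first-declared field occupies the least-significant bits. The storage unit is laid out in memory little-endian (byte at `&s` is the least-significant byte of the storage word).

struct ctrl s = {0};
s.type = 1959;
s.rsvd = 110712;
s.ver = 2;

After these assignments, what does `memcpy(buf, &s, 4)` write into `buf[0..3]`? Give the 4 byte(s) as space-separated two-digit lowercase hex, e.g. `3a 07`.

[0+:12] type=1959 & 0xfff = 0x7a7; word=0x000007a7
[12+:18] rsvd=110712 & 0x3ffff = 0x1b078; word=0x1b0787a7
[30+:2] ver=2 & 0x3 = 0x2; word=0x9b0787a7
word = 0x9b0787a7 → little-endian bytes:
  [0]=0xa7  [1]=0x87  [2]=0x07  [3]=0x9b

a7 87 07 9b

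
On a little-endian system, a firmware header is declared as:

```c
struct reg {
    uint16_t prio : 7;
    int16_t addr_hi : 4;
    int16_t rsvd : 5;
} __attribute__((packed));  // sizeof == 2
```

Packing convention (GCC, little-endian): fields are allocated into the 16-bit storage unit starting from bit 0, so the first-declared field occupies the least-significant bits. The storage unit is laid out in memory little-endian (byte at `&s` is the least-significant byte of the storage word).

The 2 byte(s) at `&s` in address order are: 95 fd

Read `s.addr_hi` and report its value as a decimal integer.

[0]=0x95 [1]=0xfd (little-endian) → word 0xfd95
prio:7 @ bit 0 → (0xfd95>>0)&0x7f = 0x15
addr_hi:4 @ bit 7 → (0xfd95>>7)&0xf = 0xb  ←
rsvd:5 @ bit 11 → (0xfd95>>11)&0x1f = 0x1f
addr_hi signed 4b, MSB=1: 11 - 16 = -5

-5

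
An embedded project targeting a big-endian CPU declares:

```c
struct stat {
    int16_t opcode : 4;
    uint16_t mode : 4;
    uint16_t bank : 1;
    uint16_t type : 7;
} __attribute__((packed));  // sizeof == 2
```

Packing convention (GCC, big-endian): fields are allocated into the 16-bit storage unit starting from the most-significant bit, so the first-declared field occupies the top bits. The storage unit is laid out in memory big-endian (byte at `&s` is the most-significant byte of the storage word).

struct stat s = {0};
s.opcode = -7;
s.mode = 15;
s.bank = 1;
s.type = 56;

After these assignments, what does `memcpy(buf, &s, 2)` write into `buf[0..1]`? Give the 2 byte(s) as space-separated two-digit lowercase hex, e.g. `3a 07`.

9f b8

opcode (4b) val=-7 bits=0x9 at bit 12: 0x9000
mode (4b) val=15 bits=0xf at bit 8: 0x9f00
bank (1b) val=1 bits=0x1 at bit 7: 0x9f80
type (7b) val=56 bits=0x38 at bit 0: 0x9fb8
word = 0x9fb8 → big-endian bytes:
  [0]=0x9f  [1]=0xb8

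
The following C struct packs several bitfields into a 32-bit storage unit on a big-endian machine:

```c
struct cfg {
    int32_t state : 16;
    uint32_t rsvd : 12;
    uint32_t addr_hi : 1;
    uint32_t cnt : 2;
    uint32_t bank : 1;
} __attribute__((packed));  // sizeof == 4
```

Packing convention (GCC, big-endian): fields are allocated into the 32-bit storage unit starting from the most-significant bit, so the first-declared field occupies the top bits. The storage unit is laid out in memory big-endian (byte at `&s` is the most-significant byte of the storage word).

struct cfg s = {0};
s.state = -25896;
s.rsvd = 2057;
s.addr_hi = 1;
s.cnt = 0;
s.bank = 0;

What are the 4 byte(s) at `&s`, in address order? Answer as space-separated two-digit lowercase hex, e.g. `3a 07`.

9a d8 80 98

[16+:16] state=-25896 & 0xffff = 0x9ad8; word=0x9ad80000
[4+:12] rsvd=2057 & 0xfff = 0x809; word=0x9ad88090
[3+:1] addr_hi=1 & 0x1 = 0x1; word=0x9ad88098
[1+:2] cnt=0 & 0x3 = 0x0; word=0x9ad88098
[0+:1] bank=0 & 0x1 = 0x0; word=0x9ad88098
word = 0x9ad88098 → big-endian bytes:
  [0]=0x9a  [1]=0xd8  [2]=0x80  [3]=0x98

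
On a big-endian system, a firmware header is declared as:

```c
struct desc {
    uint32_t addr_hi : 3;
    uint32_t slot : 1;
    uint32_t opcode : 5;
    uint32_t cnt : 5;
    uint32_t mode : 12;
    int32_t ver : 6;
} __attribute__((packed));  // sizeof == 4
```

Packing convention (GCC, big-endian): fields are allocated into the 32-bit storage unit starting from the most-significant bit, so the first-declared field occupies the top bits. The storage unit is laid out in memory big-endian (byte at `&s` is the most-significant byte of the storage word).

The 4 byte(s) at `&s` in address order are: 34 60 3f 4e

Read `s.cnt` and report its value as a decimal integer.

24

[0]=0x34 [1]=0x60 [2]=0x3f [3]=0x4e (big-endian) → word 0x34603f4e
addr_hi [29+:3] = (word>>29) & 0x7 = 1
slot [28+:1] = (word>>28) & 0x1 = 1
opcode [23+:5] = (word>>23) & 0x1f = 8
cnt [18+:5] = (word>>18) & 0x1f = 24  ←
mode [6+:12] = (word>>6) & 0xfff = 253
ver [0+:6] = (word>>0) & 0x3f = 14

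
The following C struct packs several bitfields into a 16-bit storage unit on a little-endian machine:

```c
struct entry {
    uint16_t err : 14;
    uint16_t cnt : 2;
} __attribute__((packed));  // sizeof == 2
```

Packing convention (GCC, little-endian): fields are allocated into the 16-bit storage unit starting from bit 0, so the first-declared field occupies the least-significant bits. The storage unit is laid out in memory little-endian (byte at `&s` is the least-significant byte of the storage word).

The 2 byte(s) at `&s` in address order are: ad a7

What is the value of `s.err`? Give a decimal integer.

[0]=0xad [1]=0xa7 (little-endian) → word 0xa7ad
err [0+:14] = (word>>0) & 0x3fff = 10157  ←
cnt [14+:2] = (word>>14) & 0x3 = 2

10157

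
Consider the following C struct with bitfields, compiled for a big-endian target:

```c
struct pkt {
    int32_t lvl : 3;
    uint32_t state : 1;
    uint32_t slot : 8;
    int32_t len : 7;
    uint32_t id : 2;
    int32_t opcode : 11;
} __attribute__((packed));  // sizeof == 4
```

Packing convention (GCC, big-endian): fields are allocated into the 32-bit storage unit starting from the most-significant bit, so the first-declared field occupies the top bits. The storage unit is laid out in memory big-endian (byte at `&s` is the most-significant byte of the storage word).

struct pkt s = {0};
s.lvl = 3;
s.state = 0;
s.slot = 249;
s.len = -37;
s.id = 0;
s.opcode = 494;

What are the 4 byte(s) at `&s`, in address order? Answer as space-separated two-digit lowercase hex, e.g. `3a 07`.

6f 9b 61 ee

lvl:3 = 3 → 0x3 << 29 → word 0x60000000
state:1 = 0 → 0x0 << 28 → word 0x60000000
slot:8 = 249 → 0xf9 << 20 → word 0x6f900000
len:7 = -37 → 0x5b << 13 → word 0x6f9b6000
id:2 = 0 → 0x0 << 11 → word 0x6f9b6000
opcode:11 = 494 → 0x1ee << 0 → word 0x6f9b61ee
word = 0x6f9b61ee → big-endian bytes:
  [0]=0x6f  [1]=0x9b  [2]=0x61  [3]=0xee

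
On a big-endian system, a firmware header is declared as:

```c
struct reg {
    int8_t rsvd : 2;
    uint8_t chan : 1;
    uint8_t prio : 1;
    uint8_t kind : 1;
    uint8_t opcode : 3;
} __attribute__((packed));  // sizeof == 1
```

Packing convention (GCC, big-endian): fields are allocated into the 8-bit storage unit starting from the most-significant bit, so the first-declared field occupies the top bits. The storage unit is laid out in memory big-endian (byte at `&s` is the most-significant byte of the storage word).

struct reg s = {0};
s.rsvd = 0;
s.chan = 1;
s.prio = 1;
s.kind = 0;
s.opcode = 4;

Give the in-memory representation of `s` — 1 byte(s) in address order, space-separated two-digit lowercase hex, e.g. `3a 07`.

rsvd (2b) val=0 bits=0x0 at bit 6: 0x00
chan (1b) val=1 bits=0x1 at bit 5: 0x20
prio (1b) val=1 bits=0x1 at bit 4: 0x30
kind (1b) val=0 bits=0x0 at bit 3: 0x30
opcode (3b) val=4 bits=0x4 at bit 0: 0x34
word = 0x34 → big-endian bytes:
  [0]=0x34

34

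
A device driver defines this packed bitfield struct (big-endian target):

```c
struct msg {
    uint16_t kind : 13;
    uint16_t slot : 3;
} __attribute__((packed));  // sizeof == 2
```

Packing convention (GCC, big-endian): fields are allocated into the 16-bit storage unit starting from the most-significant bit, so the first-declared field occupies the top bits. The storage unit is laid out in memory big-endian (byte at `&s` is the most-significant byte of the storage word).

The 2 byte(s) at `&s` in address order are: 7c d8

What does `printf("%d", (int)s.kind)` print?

3995

[0]=0x7c [1]=0xd8 (big-endian) → word 0x7cd8
kind [3+:13] = (word>>3) & 0x1fff = 3995  ←
slot [0+:3] = (word>>0) & 0x7 = 0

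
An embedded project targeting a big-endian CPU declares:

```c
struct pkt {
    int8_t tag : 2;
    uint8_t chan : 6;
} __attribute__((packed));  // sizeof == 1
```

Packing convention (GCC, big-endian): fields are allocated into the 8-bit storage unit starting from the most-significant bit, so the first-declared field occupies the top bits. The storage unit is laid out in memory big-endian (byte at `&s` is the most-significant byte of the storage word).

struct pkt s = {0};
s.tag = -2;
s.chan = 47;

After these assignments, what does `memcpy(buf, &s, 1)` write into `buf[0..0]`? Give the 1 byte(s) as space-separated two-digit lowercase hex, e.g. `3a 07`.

tag:2 = -2 → 0x2 << 6 → word 0x80
chan:6 = 47 → 0x2f << 0 → word 0xaf
word = 0xaf → big-endian bytes:
  [0]=0xaf

af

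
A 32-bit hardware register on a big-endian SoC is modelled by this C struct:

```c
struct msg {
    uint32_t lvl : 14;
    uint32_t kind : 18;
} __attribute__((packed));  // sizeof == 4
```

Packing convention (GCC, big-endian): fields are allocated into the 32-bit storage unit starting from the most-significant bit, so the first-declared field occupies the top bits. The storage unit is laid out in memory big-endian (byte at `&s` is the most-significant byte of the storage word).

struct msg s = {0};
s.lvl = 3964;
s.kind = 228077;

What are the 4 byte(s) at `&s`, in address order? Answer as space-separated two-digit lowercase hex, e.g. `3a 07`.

3d f3 7a ed

lvl:14 = 3964 → 0xf7c << 18 → word 0x3df00000
kind:18 = 228077 → 0x37aed << 0 → word 0x3df37aed
word = 0x3df37aed → big-endian bytes:
  [0]=0x3d  [1]=0xf3  [2]=0x7a  [3]=0xed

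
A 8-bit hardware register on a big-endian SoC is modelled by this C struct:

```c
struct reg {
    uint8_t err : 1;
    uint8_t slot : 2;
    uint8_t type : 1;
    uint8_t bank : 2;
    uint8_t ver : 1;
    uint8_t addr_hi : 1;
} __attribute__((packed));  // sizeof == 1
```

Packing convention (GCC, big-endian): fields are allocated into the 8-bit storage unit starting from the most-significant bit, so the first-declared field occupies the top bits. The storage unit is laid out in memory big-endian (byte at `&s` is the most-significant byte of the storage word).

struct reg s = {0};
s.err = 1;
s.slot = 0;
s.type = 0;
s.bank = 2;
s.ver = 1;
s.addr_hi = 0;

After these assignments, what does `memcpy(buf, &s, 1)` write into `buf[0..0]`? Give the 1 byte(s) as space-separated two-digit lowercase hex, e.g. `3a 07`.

[7+:1] err=1 & 0x1 = 0x1; word=0x80
[5+:2] slot=0 & 0x3 = 0x0; word=0x80
[4+:1] type=0 & 0x1 = 0x0; word=0x80
[2+:2] bank=2 & 0x3 = 0x2; word=0x88
[1+:1] ver=1 & 0x1 = 0x1; word=0x8a
[0+:1] addr_hi=0 & 0x1 = 0x0; word=0x8a
word = 0x8a → big-endian bytes:
  [0]=0x8a

8a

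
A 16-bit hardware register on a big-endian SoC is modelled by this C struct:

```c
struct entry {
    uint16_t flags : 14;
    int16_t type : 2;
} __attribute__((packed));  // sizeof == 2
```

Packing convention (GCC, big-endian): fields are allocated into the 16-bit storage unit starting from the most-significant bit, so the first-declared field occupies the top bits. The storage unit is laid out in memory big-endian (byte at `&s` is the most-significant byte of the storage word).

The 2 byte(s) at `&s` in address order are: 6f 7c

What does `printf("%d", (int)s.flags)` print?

[0]=0x6f [1]=0x7c (big-endian) → word 0x6f7c
flags:14 @ bit 2 → (0x6f7c>>2)&0x3fff = 0x1bdf  ←
type:2 @ bit 0 → (0x6f7c>>0)&0x3 = 0x0

7135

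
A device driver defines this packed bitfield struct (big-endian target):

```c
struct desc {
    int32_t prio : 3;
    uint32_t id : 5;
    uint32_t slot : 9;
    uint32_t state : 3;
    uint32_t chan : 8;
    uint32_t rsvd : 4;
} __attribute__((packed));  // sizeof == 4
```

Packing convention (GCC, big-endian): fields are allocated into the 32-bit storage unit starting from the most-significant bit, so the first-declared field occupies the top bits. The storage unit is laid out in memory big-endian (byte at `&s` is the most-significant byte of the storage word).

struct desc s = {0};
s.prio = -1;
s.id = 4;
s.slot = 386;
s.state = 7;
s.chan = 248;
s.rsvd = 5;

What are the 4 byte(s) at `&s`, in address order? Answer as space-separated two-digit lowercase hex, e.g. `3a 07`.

e4 c1 7f 85

prio:3 = -1 → 0x7 << 29 → word 0xe0000000
id:5 = 4 → 0x4 << 24 → word 0xe4000000
slot:9 = 386 → 0x182 << 15 → word 0xe4c10000
state:3 = 7 → 0x7 << 12 → word 0xe4c17000
chan:8 = 248 → 0xf8 << 4 → word 0xe4c17f80
rsvd:4 = 5 → 0x5 << 0 → word 0xe4c17f85
word = 0xe4c17f85 → big-endian bytes:
  [0]=0xe4  [1]=0xc1  [2]=0x7f  [3]=0x85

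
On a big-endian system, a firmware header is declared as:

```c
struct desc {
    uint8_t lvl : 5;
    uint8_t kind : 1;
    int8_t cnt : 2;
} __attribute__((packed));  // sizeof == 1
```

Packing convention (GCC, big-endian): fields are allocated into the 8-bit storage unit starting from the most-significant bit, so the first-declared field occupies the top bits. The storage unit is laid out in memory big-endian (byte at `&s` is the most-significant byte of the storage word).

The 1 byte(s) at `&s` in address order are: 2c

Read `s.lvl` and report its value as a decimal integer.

[0]=0x2c (big-endian) → word 0x2c
lvl [3+:5] = (word>>3) & 0x1f = 5  ←
kind [2+:1] = (word>>2) & 0x1 = 1
cnt [0+:2] = (word>>0) & 0x3 = 0

5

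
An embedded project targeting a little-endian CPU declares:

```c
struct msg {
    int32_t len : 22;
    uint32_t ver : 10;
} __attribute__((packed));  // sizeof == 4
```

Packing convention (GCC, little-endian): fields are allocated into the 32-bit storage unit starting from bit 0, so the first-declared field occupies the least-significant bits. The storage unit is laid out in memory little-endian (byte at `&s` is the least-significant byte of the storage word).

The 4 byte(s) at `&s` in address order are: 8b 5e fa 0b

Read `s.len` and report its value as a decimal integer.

-369013

[0]=0x8b [1]=0x5e [2]=0xfa [3]=0x0b (little-endian) → word 0x0bfa5e8b
len:22 @ bit 0 → (0x0bfa5e8b>>0)&0x3fffff = 0x3a5e8b  ←
ver:10 @ bit 22 → (0x0bfa5e8b>>22)&0x3ff = 0x2f
len signed 22b, MSB=1: 3825291 - 4194304 = -369013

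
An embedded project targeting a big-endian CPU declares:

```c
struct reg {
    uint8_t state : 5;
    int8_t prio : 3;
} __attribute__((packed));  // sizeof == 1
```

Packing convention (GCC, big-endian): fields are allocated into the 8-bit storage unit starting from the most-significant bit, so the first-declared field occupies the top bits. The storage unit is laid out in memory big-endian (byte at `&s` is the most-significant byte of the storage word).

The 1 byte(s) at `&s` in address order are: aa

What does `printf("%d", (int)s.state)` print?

[0]=0xaa (big-endian) → word 0xaa
state:5 @ bit 3 → (0xaa>>3)&0x1f = 0x15  ←
prio:3 @ bit 0 → (0xaa>>0)&0x7 = 0x2

21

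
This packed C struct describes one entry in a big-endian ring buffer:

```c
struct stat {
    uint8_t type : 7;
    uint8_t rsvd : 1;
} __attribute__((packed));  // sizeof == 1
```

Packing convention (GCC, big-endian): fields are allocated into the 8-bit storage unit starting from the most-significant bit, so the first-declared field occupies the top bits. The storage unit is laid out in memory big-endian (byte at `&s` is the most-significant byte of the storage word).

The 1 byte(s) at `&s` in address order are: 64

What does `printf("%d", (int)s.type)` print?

50

[0]=0x64 (big-endian) → word 0x64
type [1+:7] = (word>>1) & 0x7f = 50  ←
rsvd [0+:1] = (word>>0) & 0x1 = 0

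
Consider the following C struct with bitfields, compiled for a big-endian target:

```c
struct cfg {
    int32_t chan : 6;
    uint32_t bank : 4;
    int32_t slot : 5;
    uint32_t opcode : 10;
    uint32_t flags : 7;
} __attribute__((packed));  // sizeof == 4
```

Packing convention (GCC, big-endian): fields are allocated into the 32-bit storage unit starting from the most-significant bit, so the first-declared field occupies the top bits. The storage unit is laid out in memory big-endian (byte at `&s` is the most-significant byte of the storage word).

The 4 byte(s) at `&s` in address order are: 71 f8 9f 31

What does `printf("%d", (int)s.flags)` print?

[0]=0x71 [1]=0xf8 [2]=0x9f [3]=0x31 (big-endian) → word 0x71f89f31
chan [26+:6] = (word>>26) & 0x3f = 28
bank [22+:4] = (word>>22) & 0xf = 7
slot [17+:5] = (word>>17) & 0x1f = 28
opcode [7+:10] = (word>>7) & 0x3ff = 318
flags [0+:7] = (word>>0) & 0x7f = 49  ←

49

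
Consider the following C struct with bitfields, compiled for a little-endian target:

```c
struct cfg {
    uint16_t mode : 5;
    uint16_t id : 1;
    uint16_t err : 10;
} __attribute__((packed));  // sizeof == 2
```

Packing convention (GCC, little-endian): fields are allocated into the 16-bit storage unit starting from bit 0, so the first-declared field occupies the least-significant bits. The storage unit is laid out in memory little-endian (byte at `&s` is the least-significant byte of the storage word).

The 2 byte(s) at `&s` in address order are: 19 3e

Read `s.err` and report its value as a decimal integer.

248

[0]=0x19 [1]=0x3e (little-endian) → word 0x3e19
mode [0+:5] = (word>>0) & 0x1f = 25
id [5+:1] = (word>>5) & 0x1 = 0
err [6+:10] = (word>>6) & 0x3ff = 248  ←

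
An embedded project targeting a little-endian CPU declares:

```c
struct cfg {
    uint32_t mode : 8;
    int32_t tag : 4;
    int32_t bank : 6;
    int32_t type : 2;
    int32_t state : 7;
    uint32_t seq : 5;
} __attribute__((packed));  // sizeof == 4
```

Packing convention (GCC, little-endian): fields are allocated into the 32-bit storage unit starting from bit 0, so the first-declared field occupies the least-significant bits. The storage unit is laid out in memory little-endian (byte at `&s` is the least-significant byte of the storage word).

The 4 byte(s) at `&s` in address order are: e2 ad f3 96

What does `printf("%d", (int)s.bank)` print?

[0]=0xe2 [1]=0xad [2]=0xf3 [3]=0x96 (little-endian) → word 0x96f3ade2
mode [0+:8] = (word>>0) & 0xff = 226
tag [8+:4] = (word>>8) & 0xf = 13
bank [12+:6] = (word>>12) & 0x3f = 58  ←
type [18+:2] = (word>>18) & 0x3 = 0
state [20+:7] = (word>>20) & 0x7f = 111
seq [27+:5] = (word>>27) & 0x1f = 18
bank signed 6b, MSB=1: 58 - 64 = -6

-6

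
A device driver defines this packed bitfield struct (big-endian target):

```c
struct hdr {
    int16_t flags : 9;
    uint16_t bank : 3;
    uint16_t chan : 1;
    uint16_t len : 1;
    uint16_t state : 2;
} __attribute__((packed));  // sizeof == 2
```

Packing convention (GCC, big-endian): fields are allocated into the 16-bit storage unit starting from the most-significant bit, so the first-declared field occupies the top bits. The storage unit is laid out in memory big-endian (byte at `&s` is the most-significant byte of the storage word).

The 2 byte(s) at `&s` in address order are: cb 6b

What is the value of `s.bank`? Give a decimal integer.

[0]=0xcb [1]=0x6b (big-endian) → word 0xcb6b
flags:9 @ bit 7 → (0xcb6b>>7)&0x1ff = 0x196
bank:3 @ bit 4 → (0xcb6b>>4)&0x7 = 0x6  ←
chan:1 @ bit 3 → (0xcb6b>>3)&0x1 = 0x1
len:1 @ bit 2 → (0xcb6b>>2)&0x1 = 0x0
state:2 @ bit 0 → (0xcb6b>>0)&0x3 = 0x3

6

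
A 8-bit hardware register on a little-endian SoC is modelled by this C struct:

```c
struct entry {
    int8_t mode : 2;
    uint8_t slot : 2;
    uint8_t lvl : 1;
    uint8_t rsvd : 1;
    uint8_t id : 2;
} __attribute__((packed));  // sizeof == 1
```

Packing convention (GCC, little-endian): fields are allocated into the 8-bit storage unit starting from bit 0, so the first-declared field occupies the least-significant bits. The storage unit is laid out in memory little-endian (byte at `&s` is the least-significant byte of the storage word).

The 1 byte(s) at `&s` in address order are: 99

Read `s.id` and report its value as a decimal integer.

[0]=0x99 (little-endian) → word 0x99
mode:2 @ bit 0 → (0x99>>0)&0x3 = 0x1
slot:2 @ bit 2 → (0x99>>2)&0x3 = 0x2
lvl:1 @ bit 4 → (0x99>>4)&0x1 = 0x1
rsvd:1 @ bit 5 → (0x99>>5)&0x1 = 0x0
id:2 @ bit 6 → (0x99>>6)&0x3 = 0x2  ←

2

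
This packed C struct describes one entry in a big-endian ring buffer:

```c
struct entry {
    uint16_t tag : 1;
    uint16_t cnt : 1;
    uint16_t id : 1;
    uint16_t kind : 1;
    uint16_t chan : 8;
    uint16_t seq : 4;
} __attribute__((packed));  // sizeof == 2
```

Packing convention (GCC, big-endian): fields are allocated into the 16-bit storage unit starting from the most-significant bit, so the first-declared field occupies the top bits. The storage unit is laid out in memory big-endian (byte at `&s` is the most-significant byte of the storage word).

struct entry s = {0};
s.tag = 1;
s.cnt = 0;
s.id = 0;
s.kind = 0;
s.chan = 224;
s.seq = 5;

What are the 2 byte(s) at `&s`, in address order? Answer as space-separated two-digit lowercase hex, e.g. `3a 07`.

[15+:1] tag=1 & 0x1 = 0x1; word=0x8000
[14+:1] cnt=0 & 0x1 = 0x0; word=0x8000
[13+:1] id=0 & 0x1 = 0x0; word=0x8000
[12+:1] kind=0 & 0x1 = 0x0; word=0x8000
[4+:8] chan=224 & 0xff = 0xe0; word=0x8e00
[0+:4] seq=5 & 0xf = 0x5; word=0x8e05
word = 0x8e05 → big-endian bytes:
  [0]=0x8e  [1]=0x05

8e 05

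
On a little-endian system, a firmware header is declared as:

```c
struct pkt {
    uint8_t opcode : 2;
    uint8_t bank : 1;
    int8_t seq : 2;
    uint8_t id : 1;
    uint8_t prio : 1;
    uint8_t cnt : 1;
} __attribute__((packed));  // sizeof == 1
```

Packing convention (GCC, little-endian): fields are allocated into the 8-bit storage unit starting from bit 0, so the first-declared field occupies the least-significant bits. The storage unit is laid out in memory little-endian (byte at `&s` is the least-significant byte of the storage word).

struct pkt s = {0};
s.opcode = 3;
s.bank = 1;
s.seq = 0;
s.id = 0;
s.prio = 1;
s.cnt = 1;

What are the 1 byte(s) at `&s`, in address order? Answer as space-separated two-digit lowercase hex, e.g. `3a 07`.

opcode:2 = 3 → 0x3 << 0 → word 0x03
bank:1 = 1 → 0x1 << 2 → word 0x07
seq:2 = 0 → 0x0 << 3 → word 0x07
id:1 = 0 → 0x0 << 5 → word 0x07
prio:1 = 1 → 0x1 << 6 → word 0x47
cnt:1 = 1 → 0x1 << 7 → word 0xc7
word = 0xc7 → little-endian bytes:
  [0]=0xc7

c7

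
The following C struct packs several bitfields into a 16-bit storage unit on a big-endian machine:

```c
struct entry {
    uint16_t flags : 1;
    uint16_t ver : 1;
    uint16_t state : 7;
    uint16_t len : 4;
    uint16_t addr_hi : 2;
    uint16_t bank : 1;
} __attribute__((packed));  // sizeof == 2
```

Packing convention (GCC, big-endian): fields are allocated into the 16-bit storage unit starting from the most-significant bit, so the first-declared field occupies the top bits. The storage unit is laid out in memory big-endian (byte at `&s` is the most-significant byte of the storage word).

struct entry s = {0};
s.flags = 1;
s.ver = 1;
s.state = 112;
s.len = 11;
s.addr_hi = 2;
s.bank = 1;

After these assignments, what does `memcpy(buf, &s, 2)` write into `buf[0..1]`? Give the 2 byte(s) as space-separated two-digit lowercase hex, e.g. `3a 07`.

flags:1 = 1 → 0x1 << 15 → word 0x8000
ver:1 = 1 → 0x1 << 14 → word 0xc000
state:7 = 112 → 0x70 << 7 → word 0xf800
len:4 = 11 → 0xb << 3 → word 0xf858
addr_hi:2 = 2 → 0x2 << 1 → word 0xf85c
bank:1 = 1 → 0x1 << 0 → word 0xf85d
word = 0xf85d → big-endian bytes:
  [0]=0xf8  [1]=0x5d

f8 5d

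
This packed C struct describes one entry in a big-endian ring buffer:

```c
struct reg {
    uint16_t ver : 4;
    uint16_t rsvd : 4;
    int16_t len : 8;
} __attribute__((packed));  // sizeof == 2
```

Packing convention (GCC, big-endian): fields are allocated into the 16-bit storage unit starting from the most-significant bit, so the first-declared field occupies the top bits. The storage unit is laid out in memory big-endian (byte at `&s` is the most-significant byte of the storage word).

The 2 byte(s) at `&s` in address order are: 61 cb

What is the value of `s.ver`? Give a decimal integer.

6

[0]=0x61 [1]=0xcb (big-endian) → word 0x61cb
ver:4 @ bit 12 → (0x61cb>>12)&0xf = 0x6  ←
rsvd:4 @ bit 8 → (0x61cb>>8)&0xf = 0x1
len:8 @ bit 0 → (0x61cb>>0)&0xff = 0xcb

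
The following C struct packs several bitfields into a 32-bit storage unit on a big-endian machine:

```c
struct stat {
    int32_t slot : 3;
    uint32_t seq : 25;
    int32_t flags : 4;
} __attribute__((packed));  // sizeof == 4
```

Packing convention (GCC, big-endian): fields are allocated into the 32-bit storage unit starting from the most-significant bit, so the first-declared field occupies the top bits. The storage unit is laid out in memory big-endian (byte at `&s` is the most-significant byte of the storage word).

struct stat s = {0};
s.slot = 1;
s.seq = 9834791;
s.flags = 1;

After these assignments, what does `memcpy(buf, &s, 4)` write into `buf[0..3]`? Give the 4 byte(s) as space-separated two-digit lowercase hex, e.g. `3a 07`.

[29+:3] slot=1 & 0x7 = 0x1; word=0x20000000
[4+:25] seq=9834791 & 0x1ffffff = 0x961127; word=0x29611270
[0+:4] flags=1 & 0xf = 0x1; word=0x29611271
word = 0x29611271 → big-endian bytes:
  [0]=0x29  [1]=0x61  [2]=0x12  [3]=0x71

29 61 12 71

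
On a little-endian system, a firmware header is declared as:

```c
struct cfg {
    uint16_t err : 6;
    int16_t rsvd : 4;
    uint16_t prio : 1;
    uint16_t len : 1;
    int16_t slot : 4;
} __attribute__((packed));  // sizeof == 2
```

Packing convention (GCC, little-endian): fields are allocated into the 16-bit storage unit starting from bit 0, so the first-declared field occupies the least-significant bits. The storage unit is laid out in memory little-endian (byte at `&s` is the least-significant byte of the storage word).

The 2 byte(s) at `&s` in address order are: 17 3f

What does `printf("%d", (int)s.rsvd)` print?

[0]=0x17 [1]=0x3f (little-endian) → word 0x3f17
err:6 @ bit 0 → (0x3f17>>0)&0x3f = 0x17
rsvd:4 @ bit 6 → (0x3f17>>6)&0xf = 0xc  ←
prio:1 @ bit 10 → (0x3f17>>10)&0x1 = 0x1
len:1 @ bit 11 → (0x3f17>>11)&0x1 = 0x1
slot:4 @ bit 12 → (0x3f17>>12)&0xf = 0x3
rsvd signed 4b, MSB=1: 12 - 16 = -4

-4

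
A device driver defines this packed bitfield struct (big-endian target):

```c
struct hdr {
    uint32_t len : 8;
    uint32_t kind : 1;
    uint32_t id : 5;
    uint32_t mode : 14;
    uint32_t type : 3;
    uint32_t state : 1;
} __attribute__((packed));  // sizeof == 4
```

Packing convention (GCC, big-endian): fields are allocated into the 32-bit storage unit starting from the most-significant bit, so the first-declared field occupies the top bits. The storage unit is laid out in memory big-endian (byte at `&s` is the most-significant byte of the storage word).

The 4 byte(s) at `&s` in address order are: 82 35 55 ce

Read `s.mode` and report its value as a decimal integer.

5468

[0]=0x82 [1]=0x35 [2]=0x55 [3]=0xce (big-endian) → word 0x823555ce
len:8 @ bit 24 → (0x823555ce>>24)&0xff = 0x82
kind:1 @ bit 23 → (0x823555ce>>23)&0x1 = 0x0
id:5 @ bit 18 → (0x823555ce>>18)&0x1f = 0xd
mode:14 @ bit 4 → (0x823555ce>>4)&0x3fff = 0x155c  ←
type:3 @ bit 1 → (0x823555ce>>1)&0x7 = 0x7
state:1 @ bit 0 → (0x823555ce>>0)&0x1 = 0x0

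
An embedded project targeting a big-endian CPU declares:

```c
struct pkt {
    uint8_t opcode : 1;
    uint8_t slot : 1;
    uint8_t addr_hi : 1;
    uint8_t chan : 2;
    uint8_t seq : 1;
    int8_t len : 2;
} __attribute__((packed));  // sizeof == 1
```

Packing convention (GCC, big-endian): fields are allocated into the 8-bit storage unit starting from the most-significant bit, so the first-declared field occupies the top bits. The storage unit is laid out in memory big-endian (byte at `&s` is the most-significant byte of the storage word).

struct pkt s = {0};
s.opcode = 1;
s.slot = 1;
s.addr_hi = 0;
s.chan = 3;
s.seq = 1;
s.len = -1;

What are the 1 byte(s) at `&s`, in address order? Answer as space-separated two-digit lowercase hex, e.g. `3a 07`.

opcode (1b) val=1 bits=0x1 at bit 7: 0x80
slot (1b) val=1 bits=0x1 at bit 6: 0xc0
addr_hi (1b) val=0 bits=0x0 at bit 5: 0xc0
chan (2b) val=3 bits=0x3 at bit 3: 0xd8
seq (1b) val=1 bits=0x1 at bit 2: 0xdc
len (2b) val=-1 bits=0x3 at bit 0: 0xdf
word = 0xdf → big-endian bytes:
  [0]=0xdf

df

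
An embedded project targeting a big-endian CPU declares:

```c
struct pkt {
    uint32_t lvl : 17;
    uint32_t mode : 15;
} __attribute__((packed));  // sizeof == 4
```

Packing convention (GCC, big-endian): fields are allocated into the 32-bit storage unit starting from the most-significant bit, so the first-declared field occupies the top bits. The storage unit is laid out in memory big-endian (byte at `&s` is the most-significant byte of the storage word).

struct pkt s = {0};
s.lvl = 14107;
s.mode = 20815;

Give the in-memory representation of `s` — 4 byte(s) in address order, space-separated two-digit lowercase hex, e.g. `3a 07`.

lvl:17 = 14107 → 0x371b << 15 → word 0x1b8d8000
mode:15 = 20815 → 0x514f << 0 → word 0x1b8dd14f
word = 0x1b8dd14f → big-endian bytes:
  [0]=0x1b  [1]=0x8d  [2]=0xd1  [3]=0x4f

1b 8d d1 4f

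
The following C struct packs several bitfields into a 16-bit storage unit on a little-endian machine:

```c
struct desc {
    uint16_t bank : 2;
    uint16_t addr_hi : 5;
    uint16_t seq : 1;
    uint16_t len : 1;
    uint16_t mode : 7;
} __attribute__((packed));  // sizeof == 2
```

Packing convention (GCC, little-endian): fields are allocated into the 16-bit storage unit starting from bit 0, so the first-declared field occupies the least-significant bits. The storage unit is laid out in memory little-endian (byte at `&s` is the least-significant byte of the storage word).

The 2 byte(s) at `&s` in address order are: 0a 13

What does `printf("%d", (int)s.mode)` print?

9

[0]=0x0a [1]=0x13 (little-endian) → word 0x130a
bank [0+:2] = (word>>0) & 0x3 = 2
addr_hi [2+:5] = (word>>2) & 0x1f = 2
seq [7+:1] = (word>>7) & 0x1 = 0
len [8+:1] = (word>>8) & 0x1 = 1
mode [9+:7] = (word>>9) & 0x7f = 9  ←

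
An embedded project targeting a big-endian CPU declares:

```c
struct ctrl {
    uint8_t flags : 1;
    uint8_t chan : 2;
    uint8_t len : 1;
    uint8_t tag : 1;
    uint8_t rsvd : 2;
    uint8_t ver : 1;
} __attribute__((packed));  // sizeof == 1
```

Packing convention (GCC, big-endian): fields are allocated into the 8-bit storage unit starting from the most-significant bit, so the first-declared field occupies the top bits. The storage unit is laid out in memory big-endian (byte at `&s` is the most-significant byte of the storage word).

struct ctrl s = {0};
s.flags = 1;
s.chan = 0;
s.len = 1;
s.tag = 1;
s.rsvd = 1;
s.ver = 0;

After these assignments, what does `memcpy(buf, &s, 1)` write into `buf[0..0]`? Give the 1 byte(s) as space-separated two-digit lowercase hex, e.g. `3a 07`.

flags (1b) val=1 bits=0x1 at bit 7: 0x80
chan (2b) val=0 bits=0x0 at bit 5: 0x80
len (1b) val=1 bits=0x1 at bit 4: 0x90
tag (1b) val=1 bits=0x1 at bit 3: 0x98
rsvd (2b) val=1 bits=0x1 at bit 1: 0x9a
ver (1b) val=0 bits=0x0 at bit 0: 0x9a
word = 0x9a → big-endian bytes:
  [0]=0x9a

9a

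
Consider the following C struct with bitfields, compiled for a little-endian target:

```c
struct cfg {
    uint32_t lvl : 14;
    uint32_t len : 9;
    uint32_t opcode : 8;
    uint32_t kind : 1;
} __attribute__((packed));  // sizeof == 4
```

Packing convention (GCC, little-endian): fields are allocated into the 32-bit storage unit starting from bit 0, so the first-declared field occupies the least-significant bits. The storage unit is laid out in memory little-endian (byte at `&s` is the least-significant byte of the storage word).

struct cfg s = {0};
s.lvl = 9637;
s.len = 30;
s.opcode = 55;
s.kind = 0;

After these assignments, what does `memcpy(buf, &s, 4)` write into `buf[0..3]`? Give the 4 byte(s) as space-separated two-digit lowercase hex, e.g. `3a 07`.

a5 a5 87 1b

[0+:14] lvl=9637 & 0x3fff = 0x25a5; word=0x000025a5
[14+:9] len=30 & 0x1ff = 0x1e; word=0x0007a5a5
[23+:8] opcode=55 & 0xff = 0x37; word=0x1b87a5a5
[31+:1] kind=0 & 0x1 = 0x0; word=0x1b87a5a5
word = 0x1b87a5a5 → little-endian bytes:
  [0]=0xa5  [1]=0xa5  [2]=0x87  [3]=0x1b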